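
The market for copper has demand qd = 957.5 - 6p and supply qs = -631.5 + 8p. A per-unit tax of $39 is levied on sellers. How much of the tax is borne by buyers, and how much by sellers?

Buyers bear 156/7, sellers bear 117/7

Pre-tax equilibrium: p* = 113.5, q* = 276.5.
Tax on sellers shifts supply to qs = -631.5 + 8(p − 39) = -943.5 + 8p.
957.5 - 6p = -943.5 + 8p gives buyer price pb = 1901/14; sellers receive ps = 1901/14 − 39 = 1355/14.
New quantity: q = 957.5 − 6(1901/14) = 1999/14.
Buyer burden = 1901/14 − 113.5 = 156/7; seller burden = 113.5 − 1355/14 = 117/7.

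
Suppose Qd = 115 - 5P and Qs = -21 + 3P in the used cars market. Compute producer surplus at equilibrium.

Producer surplus = 150

Equilibrium: 115 - 5P = -21 + 3P gives P* = 17, Q* = 30.
Supply starts at P = 7 (where Qs = 0).
PS = ½(17 − 7)(30) = 150.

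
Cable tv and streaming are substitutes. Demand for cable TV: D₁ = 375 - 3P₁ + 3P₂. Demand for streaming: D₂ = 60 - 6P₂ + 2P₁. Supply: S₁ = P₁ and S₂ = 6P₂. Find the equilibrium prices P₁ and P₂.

P₁ = 780/7, P₂ = 165/7

Market 1: 375 - 3P₁ + 3P₂ = P₁ → 4P₁ - 3P₂ = 375.
Market 2: 12P₂ - 2P₁ = 60.
Eliminating P₂: 12×(1) + 3×(2) gives 42P₁ = 4680, so P₁ = 780/7.
Back-substitute into (2): P₂ = (60 + 2×780/7) / 12 = 165/7.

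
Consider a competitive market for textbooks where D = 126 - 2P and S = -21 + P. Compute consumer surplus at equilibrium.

Consumer surplus = 196

Equilibrium: 126 - 2P = -21 + P gives P* = 49, Q* = 28.
Demand choke price (D = 0): P = 63.
CS = ½(63 − 49)(28) = 196.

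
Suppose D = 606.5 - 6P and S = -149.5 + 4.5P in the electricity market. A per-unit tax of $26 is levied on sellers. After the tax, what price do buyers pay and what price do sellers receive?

Pre-tax equilibrium: P* = 72, Q* = 174.5.
Tax on sellers shifts supply to S = -149.5 + 4.5(P − 26) = -266.5 + 4.5P.
606.5 - 6P = -266.5 + 4.5P gives buyer price Pb = 582/7; sellers receive Ps = 582/7 − 26 = 400/7.
New quantity: Q = 606.5 − 6(582/7) = 1507/14.

Buyers pay 582/7, sellers receive 400/7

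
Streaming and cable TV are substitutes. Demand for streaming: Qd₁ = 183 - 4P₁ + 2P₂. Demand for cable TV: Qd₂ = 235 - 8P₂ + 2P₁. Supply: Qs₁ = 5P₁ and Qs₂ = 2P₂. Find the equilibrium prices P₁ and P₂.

P₁ = 1150/43, P₂ = 2481/86

Market 1: 183 - 4P₁ + 2P₂ = 5P₁ → 9P₁ - 2P₂ = 183.
Market 2: 10P₂ - 2P₁ = 235.
Eliminating P₂: 10×(1) + 2×(2) gives 86P₁ = 2300, so P₁ = 1150/43.
Back-substitute into (2): P₂ = (235 + 2×1150/43) / 10 = 2481/86.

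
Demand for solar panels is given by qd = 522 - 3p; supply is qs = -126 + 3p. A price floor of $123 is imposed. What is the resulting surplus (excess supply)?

Equilibrium price would be p* = 108, so the floor at 123 binds.
At p = 123: qd = 153, qs = 243.
Surplus = 243 − 153 = 90.

Surplus = 90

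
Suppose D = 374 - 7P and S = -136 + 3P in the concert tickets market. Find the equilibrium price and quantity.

Set D = S: 374 - 7P = -136 + 3P.
510 = 10P, so P* = 51.
Q* = 374 − 7(51) = 17.

P* = 51, Q* = 17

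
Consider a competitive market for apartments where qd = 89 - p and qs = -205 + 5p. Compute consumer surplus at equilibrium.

Equilibrium: 89 - p = -205 + 5p gives p* = 49, q* = 40.
Demand choke price (qd = 0): p = 89.
CS = ½(89 − 49)(40) = 800.

Consumer surplus = 800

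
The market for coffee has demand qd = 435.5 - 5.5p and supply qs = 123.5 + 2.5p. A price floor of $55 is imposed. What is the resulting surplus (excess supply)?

Surplus = 128

Equilibrium price would be p* = 39, so the floor at 55 binds.
At p = 55: qd = 133, qs = 261.
Surplus = 261 − 133 = 128.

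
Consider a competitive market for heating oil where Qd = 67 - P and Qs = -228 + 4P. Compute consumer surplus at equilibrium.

Consumer surplus = 32

Equilibrium: 67 - P = -228 + 4P gives P* = 59, Q* = 8.
Demand choke price (Qd = 0): P = 67.
CS = ½(67 − 59)(8) = 32.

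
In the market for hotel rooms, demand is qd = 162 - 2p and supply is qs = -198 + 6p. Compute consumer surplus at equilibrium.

Consumer surplus = 1296

Equilibrium: 162 - 2p = -198 + 6p gives p* = 45, q* = 72.
Demand choke price (qd = 0): p = 81.
CS = ½(81 − 45)(72) = 1296.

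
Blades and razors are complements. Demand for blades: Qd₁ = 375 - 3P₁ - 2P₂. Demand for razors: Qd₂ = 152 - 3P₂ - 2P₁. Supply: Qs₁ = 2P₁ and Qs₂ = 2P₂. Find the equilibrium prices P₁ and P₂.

P₁ = 1571/21, P₂ = 10/21

Market 1: 375 - 3P₁ - 2P₂ = 2P₁ → 5P₁ + 2P₂ = 375.
Market 2: 5P₂ + 2P₁ = 152.
Eliminating P₂: 5×(1) − 2×(2) gives 21P₁ = 1571, so P₁ = 1571/21.
Back-substitute into (2): P₂ = (152 − 2×1571/21) / 5 = 10/21.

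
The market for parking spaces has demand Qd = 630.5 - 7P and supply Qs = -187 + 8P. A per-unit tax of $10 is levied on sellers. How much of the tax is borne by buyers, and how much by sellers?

Pre-tax equilibrium: P* = 54.5, Q* = 249.
Tax on sellers shifts supply to Qs = -187 + 8(P − 10) = -267 + 8P.
630.5 - 7P = -267 + 8P gives buyer price Pb = 359/6; sellers receive Ps = 359/6 − 10 = 299/6.
New quantity: Q = 630.5 − 7(359/6) = 635/3.
Buyer burden = 359/6 − 54.5 = 16/3; seller burden = 54.5 − 299/6 = 14/3.

Buyers bear 16/3, sellers bear 14/3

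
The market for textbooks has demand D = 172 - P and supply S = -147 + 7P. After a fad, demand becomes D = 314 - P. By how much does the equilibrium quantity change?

ΔQ = 124.25

Original equilibrium: P* = 39.875, Q* = 132.125.
New equilibrium: 314 - P = -147 + 7P, so 461 = 8P and P' = 57.625; Q' = 314 − 1(57.625) = 256.375.
Change in quantity: 256.375 − 132.125 = 124.25.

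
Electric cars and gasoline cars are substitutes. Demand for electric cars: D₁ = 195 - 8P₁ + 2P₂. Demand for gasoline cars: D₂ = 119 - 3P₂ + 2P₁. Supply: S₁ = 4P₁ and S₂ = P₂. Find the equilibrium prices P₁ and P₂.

P₁ = 509/22, P₂ = 909/22

Market 1: 195 - 8P₁ + 2P₂ = 4P₁ → 12P₁ - 2P₂ = 195.
Market 2: 4P₂ - 2P₁ = 119.
Eliminating P₂: 4×(1) + 2×(2) gives 44P₁ = 1018, so P₁ = 509/22.
Back-substitute into (2): P₂ = (119 + 2×509/22) / 4 = 909/22.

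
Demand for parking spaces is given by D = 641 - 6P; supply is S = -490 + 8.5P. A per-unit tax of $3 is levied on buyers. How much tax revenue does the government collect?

Tax revenue = 14133/29

Pre-tax equilibrium: P* = 78, Q* = 173.
Tax on buyers shifts demand to D = 641 − 6(P + 3) = 623 - 6P.
623 - 6P = -490 + 8.5P gives seller price Ps = 2226/29; buyers pay Pb = 2226/29 + 3 = 2313/29.
New quantity: Q = 641 − 6(2313/29) = 4711/29.
Revenue = 3 × 4711/29 = 14133/29.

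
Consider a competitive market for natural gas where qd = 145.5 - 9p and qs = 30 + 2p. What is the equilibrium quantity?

Set qd = qs: 145.5 - 9p = 30 + 2p.
115.5 = 11p, so p* = 10.5.
q* = 145.5 − 9(10.5) = 51.

q* = 51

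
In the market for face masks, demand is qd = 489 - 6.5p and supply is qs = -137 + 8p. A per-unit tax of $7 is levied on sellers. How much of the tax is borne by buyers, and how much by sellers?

Buyers bear 112/29, sellers bear 91/29

Pre-tax equilibrium: p* = 1252/29, q* = 6043/29.
Tax on sellers shifts supply to qs = -137 + 8(p − 7) = -193 + 8p.
489 - 6.5p = -193 + 8p gives buyer price pb = 1364/29; sellers receive ps = 1364/29 − 7 = 1161/29.
New quantity: q = 489 − 6.5(1364/29) = 5315/29.
Buyer burden = 1364/29 − 1252/29 = 112/29; seller burden = 1252/29 − 1161/29 = 91/29.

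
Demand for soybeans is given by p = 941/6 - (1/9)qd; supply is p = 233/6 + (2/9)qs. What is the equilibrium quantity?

q* = 354

Set the two price expressions equal: 941/6 - (1/9)q = 233/6 + (2/9)q.
118 = (1/3)q, so q* = 354.
p* = 941/6 − (1/9)(354) = 117.5.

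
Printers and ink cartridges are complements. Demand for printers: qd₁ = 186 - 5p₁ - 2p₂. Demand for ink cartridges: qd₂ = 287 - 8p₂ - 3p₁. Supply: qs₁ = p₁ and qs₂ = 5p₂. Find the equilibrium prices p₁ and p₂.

Market 1: 186 - 5p₁ - 2p₂ = p₁ → 6p₁ + 2p₂ = 186.
Market 2: 13p₂ + 3p₁ = 287.
Eliminating p₂: 13×(1) − 2×(2) gives 72p₁ = 1844, so p₁ = 461/18.
Back-substitute into (2): p₂ = (287 − 3×461/18) / 13 = 97/6.

p₁ = 461/18, p₂ = 97/6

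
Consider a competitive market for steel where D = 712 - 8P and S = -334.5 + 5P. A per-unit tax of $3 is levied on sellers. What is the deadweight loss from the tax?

Deadweight loss = 180/13

Pre-tax equilibrium: P* = 80.5, Q* = 68.
Tax on sellers shifts supply to S = -334.5 + 5(P − 3) = -349.5 + 5P.
712 - 8P = -349.5 + 5P gives buyer price Pb = 2123/26; sellers receive Ps = 2123/26 − 3 = 2045/26.
New quantity: Q = 712 − 8(2123/26) = 764/13.
DWL = ½ × 3 × (68 − 764/13) = 180/13.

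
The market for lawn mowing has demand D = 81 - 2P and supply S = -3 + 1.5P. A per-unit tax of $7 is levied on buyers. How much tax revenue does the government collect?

Pre-tax equilibrium: P* = 24, Q* = 33.
Tax on buyers shifts demand to D = 81 − 2(P + 7) = 67 - 2P.
67 - 2P = -3 + 1.5P gives seller price Ps = 20; buyers pay Pb = 20 + 7 = 27.
New quantity: Q = 81 − 2(27) = 27.
Revenue = 7 × 27 = 189.

Tax revenue = 189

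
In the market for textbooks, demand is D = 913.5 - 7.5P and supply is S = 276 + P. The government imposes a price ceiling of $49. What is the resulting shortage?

Shortage = 221

Equilibrium price would be P* = 75, so the ceiling at 49 binds.
At P = 49: D = 913.5 − 7.5(49) = 546, S = 276 + 1(49) = 325.
Shortage = 546 − 325 = 221.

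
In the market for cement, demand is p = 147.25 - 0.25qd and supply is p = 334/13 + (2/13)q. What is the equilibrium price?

p* = 72

Set the two price expressions equal: 147.25 - 0.25q = 334/13 + (2/13)q.
6321/52 = (21/52)q, so q* = 301.
p* = 147.25 − (0.25)(301) = 72.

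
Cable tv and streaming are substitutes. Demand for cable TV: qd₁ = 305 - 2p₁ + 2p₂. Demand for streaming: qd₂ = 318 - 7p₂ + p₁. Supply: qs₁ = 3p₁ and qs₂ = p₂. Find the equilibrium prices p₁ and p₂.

p₁ = 1538/19, p₂ = 1895/38

Market 1: 305 - 2p₁ + 2p₂ = 3p₁ → 5p₁ - 2p₂ = 305.
Market 2: 8p₂ - p₁ = 318.
Eliminating p₂: 8×(1) + 2×(2) gives 38p₁ = 3076, so p₁ = 1538/19.
Back-substitute into (2): p₂ = (318 + 1×1538/19) / 8 = 1895/38.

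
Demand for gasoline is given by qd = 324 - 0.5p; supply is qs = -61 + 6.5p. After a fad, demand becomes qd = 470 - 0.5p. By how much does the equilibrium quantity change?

Δq = 949/7

Original equilibrium: p* = 55, q* = 296.5.
New equilibrium: 470 - 0.5p = -61 + 6.5p, so 531 = 7p and p' = 531/7; q' = 470 − 0.5(531/7) = 6049/14.
Change in quantity: 6049/14 − 296.5 = 949/7.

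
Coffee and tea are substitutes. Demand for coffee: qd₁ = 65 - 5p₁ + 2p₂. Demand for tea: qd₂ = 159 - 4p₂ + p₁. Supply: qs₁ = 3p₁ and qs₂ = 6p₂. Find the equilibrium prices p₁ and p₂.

Market 1: 65 - 5p₁ + 2p₂ = 3p₁ → 8p₁ - 2p₂ = 65.
Market 2: 10p₂ - p₁ = 159.
Eliminating p₂: 10×(1) + 2×(2) gives 78p₁ = 968, so p₁ = 484/39.
Back-substitute into (2): p₂ = (159 + 1×484/39) / 10 = 1337/78.

p₁ = 484/39, p₂ = 1337/78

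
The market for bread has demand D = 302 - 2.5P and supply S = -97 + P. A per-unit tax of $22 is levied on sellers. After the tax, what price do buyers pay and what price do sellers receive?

Buyers pay 842/7, sellers receive 688/7

Pre-tax equilibrium: P* = 114, Q* = 17.
Tax on sellers shifts supply to S = -97 + 1(P − 22) = -119 + P.
302 - 2.5P = -119 + P gives buyer price Pb = 842/7; sellers receive Ps = 842/7 − 22 = 688/7.
New quantity: Q = 302 − 2.5(842/7) = 9/7.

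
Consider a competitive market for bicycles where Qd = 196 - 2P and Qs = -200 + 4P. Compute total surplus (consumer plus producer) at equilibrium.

Total surplus = 1536

Equilibrium: 196 - 2P = -200 + 4P gives P* = 66, Q* = 64.
Demand choke price: P = 98; supply starts at P = 50.
CS = ½(98 − 66)(64) = 1024; PS = ½(66 − 50)(64) = 512.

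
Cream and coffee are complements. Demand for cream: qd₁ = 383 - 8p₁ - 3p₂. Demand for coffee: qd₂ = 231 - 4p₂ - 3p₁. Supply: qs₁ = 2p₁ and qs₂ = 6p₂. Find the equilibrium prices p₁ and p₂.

Market 1: 383 - 8p₁ - 3p₂ = 2p₁ → 10p₁ + 3p₂ = 383.
Market 2: 10p₂ + 3p₁ = 231.
Eliminating p₂: 10×(1) − 3×(2) gives 91p₁ = 3137, so p₁ = 3137/91.
Back-substitute into (2): p₂ = (231 − 3×3137/91) / 10 = 1161/91.

p₁ = 3137/91, p₂ = 1161/91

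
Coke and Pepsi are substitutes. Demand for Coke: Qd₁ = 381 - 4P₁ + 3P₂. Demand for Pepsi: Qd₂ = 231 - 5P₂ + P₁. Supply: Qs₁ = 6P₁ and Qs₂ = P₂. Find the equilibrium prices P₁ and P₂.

P₁ = 993/19, P₂ = 897/19

Market 1: 381 - 4P₁ + 3P₂ = 6P₁ → 10P₁ - 3P₂ = 381.
Market 2: 6P₂ - P₁ = 231.
Eliminating P₂: 6×(1) + 3×(2) gives 57P₁ = 2979, so P₁ = 993/19.
Back-substitute into (2): P₂ = (231 + 1×993/19) / 6 = 897/19.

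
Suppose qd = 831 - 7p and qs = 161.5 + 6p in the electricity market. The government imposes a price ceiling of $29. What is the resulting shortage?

Shortage = 292.5

Equilibrium price would be p* = 51.5, so the ceiling at 29 binds.
At p = 29: qd = 831 − 7(29) = 628, qs = 161.5 + 6(29) = 335.5.
Shortage = 628 − 335.5 = 292.5.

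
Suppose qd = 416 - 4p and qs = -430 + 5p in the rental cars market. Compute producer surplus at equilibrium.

Producer surplus = 160

Equilibrium: 416 - 4p = -430 + 5p gives p* = 94, q* = 40.
Supply starts at p = 86 (where qs = 0).
PS = ½(94 − 86)(40) = 160.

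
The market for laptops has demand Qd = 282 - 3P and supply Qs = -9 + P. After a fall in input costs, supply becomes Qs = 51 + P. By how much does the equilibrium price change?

Original equilibrium: P* = 72.75, Q* = 63.75.
New equilibrium: 282 - 3P = 51 + P, so 231 = 4P and P' = 57.75; Q' = 282 − 3(57.75) = 108.75.
Change in price: 57.75 − 72.75 = -15.

ΔP = -15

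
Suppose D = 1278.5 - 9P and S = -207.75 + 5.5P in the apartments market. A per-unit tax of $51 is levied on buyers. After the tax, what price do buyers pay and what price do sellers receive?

Buyers pay 7067/58, sellers receive 4109/58

Pre-tax equilibrium: P* = 102.5, Q* = 356.
Tax on buyers shifts demand to D = 1278.5 − 9(P + 51) = 819.5 - 9P.
819.5 - 9P = -207.75 + 5.5P gives seller price Ps = 4109/58; buyers pay Pb = 4109/58 + 51 = 7067/58.
New quantity: Q = 1278.5 − 9(7067/58) = 5275/29.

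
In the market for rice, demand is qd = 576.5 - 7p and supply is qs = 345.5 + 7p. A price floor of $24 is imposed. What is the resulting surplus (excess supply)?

Surplus = 105

Equilibrium price would be p* = 16.5, so the floor at 24 binds.
At p = 24: qd = 408.5, qs = 513.5.
Surplus = 513.5 − 408.5 = 105.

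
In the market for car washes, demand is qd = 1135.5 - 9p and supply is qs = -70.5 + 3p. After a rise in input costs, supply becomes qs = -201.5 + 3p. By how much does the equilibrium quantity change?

Δq = -98.25

Original equilibrium: p* = 100.5, q* = 231.
New equilibrium: 1135.5 - 9p = -201.5 + 3p, so 1337 = 12p and p' = 1337/12; q' = 1135.5 − 9(1337/12) = 132.75.
Change in quantity: 132.75 − 231 = -98.25.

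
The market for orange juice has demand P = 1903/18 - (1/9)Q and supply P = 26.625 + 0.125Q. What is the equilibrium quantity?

Set the two price expressions equal: 1903/18 - (1/9)Q = 26.625 + 0.125Q.
5695/72 = (17/72)Q, so Q* = 335.
P* = 1903/18 − (1/9)(335) = 68.5.

Q* = 335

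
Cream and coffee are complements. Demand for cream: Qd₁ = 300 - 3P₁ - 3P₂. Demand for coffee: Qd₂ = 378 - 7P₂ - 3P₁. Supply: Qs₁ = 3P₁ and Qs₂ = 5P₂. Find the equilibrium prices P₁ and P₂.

Market 1: 300 - 3P₁ - 3P₂ = 3P₁ → 6P₁ + 3P₂ = 300.
Market 2: 12P₂ + 3P₁ = 378.
Eliminating P₂: 12×(1) − 3×(2) gives 63P₁ = 2466, so P₁ = 274/7.
Back-substitute into (2): P₂ = (378 − 3×274/7) / 12 = 152/7.

P₁ = 274/7, P₂ = 152/7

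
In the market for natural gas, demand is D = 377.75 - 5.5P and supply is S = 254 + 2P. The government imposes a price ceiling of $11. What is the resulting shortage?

Shortage = 41.25

Equilibrium price would be P* = 16.5, so the ceiling at 11 binds.
At P = 11: D = 377.75 − 5.5(11) = 317.25, S = 254 + 2(11) = 276.
Shortage = 317.25 − 276 = 41.25.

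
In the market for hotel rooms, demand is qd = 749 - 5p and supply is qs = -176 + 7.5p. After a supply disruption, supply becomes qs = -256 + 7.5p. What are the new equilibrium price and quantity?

Original equilibrium: p* = 74, q* = 379.
New equilibrium: 749 - 5p = -256 + 7.5p, so 1005 = 12.5p and p' = 80.4; q' = 749 − 5(80.4) = 347.

p' = 80.4, q' = 347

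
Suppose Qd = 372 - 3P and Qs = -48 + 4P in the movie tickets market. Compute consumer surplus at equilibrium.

Consumer surplus = 6144

Equilibrium: 372 - 3P = -48 + 4P gives P* = 60, Q* = 192.
Demand choke price (Qd = 0): P = 124.
CS = ½(124 − 60)(192) = 6144.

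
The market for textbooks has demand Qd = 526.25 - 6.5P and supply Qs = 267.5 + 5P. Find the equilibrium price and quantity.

P* = 22.5, Q* = 380

Set Qd = Qs: 526.25 - 6.5P = 267.5 + 5P.
258.75 = 11.5P, so P* = 22.5.
Q* = 526.25 − 6.5(22.5) = 380.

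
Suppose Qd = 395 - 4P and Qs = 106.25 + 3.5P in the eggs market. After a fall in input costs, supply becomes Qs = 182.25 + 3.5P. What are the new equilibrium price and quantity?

P' = 851/30, Q' = 4223/15

Original equilibrium: P* = 38.5, Q* = 241.
New equilibrium: 395 - 4P = 182.25 + 3.5P, so 212.75 = 7.5P and P' = 851/30; Q' = 395 − 4(851/30) = 4223/15.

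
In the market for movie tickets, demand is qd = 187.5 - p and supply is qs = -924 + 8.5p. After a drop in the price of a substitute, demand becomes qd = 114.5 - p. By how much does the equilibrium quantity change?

Δq = -1241/19

Original equilibrium: p* = 117, q* = 70.5.
New equilibrium: 114.5 - p = -924 + 8.5p, so 1038.5 = 9.5p and p' = 2077/19; q' = 114.5 − 1(2077/19) = 197/38.
Change in quantity: 197/38 − 70.5 = -1241/19.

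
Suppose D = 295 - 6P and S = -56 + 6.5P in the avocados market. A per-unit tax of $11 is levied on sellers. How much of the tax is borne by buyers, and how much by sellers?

Buyers bear $5.72, sellers bear $5.28

Pre-tax equilibrium: P* = 28.08, Q* = 126.52.
Tax on sellers shifts supply to S = -56 + 6.5(P − 11) = -127.5 + 6.5P.
295 - 6P = -127.5 + 6.5P gives buyer price Pb = 33.8; sellers receive Ps = 33.8 − 11 = 22.8.
New quantity: Q = 295 − 6(33.8) = 92.2.
Buyer burden = 33.8 − 28.08 = 5.72; seller burden = 28.08 − 22.8 = 5.28.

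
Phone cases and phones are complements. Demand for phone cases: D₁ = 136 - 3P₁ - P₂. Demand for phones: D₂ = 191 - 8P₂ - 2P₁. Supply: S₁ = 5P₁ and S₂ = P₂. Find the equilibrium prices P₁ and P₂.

P₁ = 1033/70, P₂ = 628/35

Market 1: 136 - 3P₁ - P₂ = 5P₁ → 8P₁ + P₂ = 136.
Market 2: 9P₂ + 2P₁ = 191.
Eliminating P₂: 9×(1) − 1×(2) gives 70P₁ = 1033, so P₁ = 1033/70.
Back-substitute into (2): P₂ = (191 − 2×1033/70) / 9 = 628/35.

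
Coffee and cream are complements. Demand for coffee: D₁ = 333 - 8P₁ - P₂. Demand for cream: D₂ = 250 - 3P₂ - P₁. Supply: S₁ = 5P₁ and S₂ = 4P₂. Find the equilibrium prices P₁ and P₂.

P₁ = 2081/90, P₂ = 2917/90

Market 1: 333 - 8P₁ - P₂ = 5P₁ → 13P₁ + P₂ = 333.
Market 2: 7P₂ + P₁ = 250.
Eliminating P₂: 7×(1) − 1×(2) gives 90P₁ = 2081, so P₁ = 2081/90.
Back-substitute into (2): P₂ = (250 − 1×2081/90) / 7 = 2917/90.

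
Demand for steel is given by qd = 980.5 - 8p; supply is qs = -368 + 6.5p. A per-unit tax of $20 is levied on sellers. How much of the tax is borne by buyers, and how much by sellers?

Buyers bear 260/29, sellers bear 320/29

Pre-tax equilibrium: p* = 93, q* = 236.5.
Tax on sellers shifts supply to qs = -368 + 6.5(p − 20) = -498 + 6.5p.
980.5 - 8p = -498 + 6.5p gives buyer price pb = 2957/29; sellers receive ps = 2957/29 − 20 = 2377/29.
New quantity: q = 980.5 − 8(2957/29) = 9557/58.
Buyer burden = 2957/29 − 93 = 260/29; seller burden = 93 − 2377/29 = 320/29.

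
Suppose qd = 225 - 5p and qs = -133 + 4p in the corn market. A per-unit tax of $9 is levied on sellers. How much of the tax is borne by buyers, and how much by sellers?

Pre-tax equilibrium: p* = 358/9, q* = 235/9.
Tax on sellers shifts supply to qs = -133 + 4(p − 9) = -169 + 4p.
225 - 5p = -169 + 4p gives buyer price pb = 394/9; sellers receive ps = 394/9 − 9 = 313/9.
New quantity: q = 225 − 5(394/9) = 55/9.
Buyer burden = 394/9 − 358/9 = 4; seller burden = 358/9 − 313/9 = 5.

Buyers bear $4, sellers bear $5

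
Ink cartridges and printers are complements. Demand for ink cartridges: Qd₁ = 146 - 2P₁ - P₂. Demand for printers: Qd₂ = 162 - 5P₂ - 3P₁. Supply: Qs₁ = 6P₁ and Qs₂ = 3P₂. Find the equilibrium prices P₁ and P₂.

P₁ = 1006/61, P₂ = 858/61

Market 1: 146 - 2P₁ - P₂ = 6P₁ → 8P₁ + P₂ = 146.
Market 2: 8P₂ + 3P₁ = 162.
Eliminating P₂: 8×(1) − 1×(2) gives 61P₁ = 1006, so P₁ = 1006/61.
Back-substitute into (2): P₂ = (162 − 3×1006/61) / 8 = 858/61.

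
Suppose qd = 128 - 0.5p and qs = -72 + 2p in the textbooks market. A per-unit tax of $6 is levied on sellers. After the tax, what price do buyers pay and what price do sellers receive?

Buyers pay $84.8, sellers receive $78.8

Pre-tax equilibrium: p* = 80, q* = 88.
Tax on sellers shifts supply to qs = -72 + 2(p − 6) = -84 + 2p.
128 - 0.5p = -84 + 2p gives buyer price pb = 84.8; sellers receive ps = 84.8 − 6 = 78.8.
New quantity: q = 128 − 0.5(84.8) = 85.6.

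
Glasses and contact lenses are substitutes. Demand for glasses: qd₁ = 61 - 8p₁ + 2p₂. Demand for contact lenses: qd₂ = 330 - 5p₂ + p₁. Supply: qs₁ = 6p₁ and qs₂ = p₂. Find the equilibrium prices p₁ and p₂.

p₁ = 513/41, p₂ = 4681/82

Market 1: 61 - 8p₁ + 2p₂ = 6p₁ → 14p₁ - 2p₂ = 61.
Market 2: 6p₂ - p₁ = 330.
Eliminating p₂: 6×(1) + 2×(2) gives 82p₁ = 1026, so p₁ = 513/41.
Back-substitute into (2): p₂ = (330 + 1×513/41) / 6 = 4681/82.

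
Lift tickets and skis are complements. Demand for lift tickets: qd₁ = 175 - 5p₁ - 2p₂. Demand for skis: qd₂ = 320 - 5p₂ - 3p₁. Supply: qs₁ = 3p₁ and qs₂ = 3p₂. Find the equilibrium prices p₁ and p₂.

p₁ = 380/29, p₂ = 2035/58

Market 1: 175 - 5p₁ - 2p₂ = 3p₁ → 8p₁ + 2p₂ = 175.
Market 2: 8p₂ + 3p₁ = 320.
Eliminating p₂: 8×(1) − 2×(2) gives 58p₁ = 760, so p₁ = 380/29.
Back-substitute into (2): p₂ = (320 − 3×380/29) / 8 = 2035/58.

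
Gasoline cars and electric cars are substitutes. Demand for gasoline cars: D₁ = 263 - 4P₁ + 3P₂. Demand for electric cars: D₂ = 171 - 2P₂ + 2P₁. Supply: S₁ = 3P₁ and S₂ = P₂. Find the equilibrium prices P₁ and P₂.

P₁ = 86.8, P₂ = 1723/15

Market 1: 263 - 4P₁ + 3P₂ = 3P₁ → 7P₁ - 3P₂ = 263.
Market 2: 3P₂ - 2P₁ = 171.
Eliminating P₂: 3×(1) + 3×(2) gives 15P₁ = 1302, so P₁ = 86.8.
Back-substitute into (2): P₂ = (171 + 2×86.8) / 3 = 1723/15.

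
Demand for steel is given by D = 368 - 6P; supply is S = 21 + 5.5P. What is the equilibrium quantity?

Q* = 4300/23

Set D = S: 368 - 6P = 21 + 5.5P.
347 = 11.5P, so P* = 694/23.
Q* = 368 − 6(694/23) = 4300/23.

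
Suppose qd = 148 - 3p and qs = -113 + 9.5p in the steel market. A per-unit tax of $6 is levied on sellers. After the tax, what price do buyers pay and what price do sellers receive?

Buyers pay $25.44, sellers receive $19.44

Pre-tax equilibrium: p* = 20.88, q* = 85.36.
Tax on sellers shifts supply to qs = -113 + 9.5(p − 6) = -170 + 9.5p.
148 - 3p = -170 + 9.5p gives buyer price pb = 25.44; sellers receive ps = 25.44 − 6 = 19.44.
New quantity: q = 148 − 3(25.44) = 71.68.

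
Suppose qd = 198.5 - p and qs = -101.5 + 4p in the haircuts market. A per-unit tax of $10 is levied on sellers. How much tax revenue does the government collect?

Pre-tax equilibrium: p* = 60, q* = 138.5.
Tax on sellers shifts supply to qs = -101.5 + 4(p − 10) = -141.5 + 4p.
198.5 - p = -141.5 + 4p gives buyer price pb = 68; sellers receive ps = 68 − 10 = 58.
New quantity: q = 198.5 − 1(68) = 130.5.
Revenue = 10 × 130.5 = 1305.

Tax revenue = 1305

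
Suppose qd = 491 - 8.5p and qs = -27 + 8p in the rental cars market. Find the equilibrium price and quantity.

p* = 1036/33, q* = 7397/33

Set qd = qs: 491 - 8.5p = -27 + 8p.
518 = 16.5p, so p* = 1036/33.
q* = 491 − 8.5(1036/33) = 7397/33.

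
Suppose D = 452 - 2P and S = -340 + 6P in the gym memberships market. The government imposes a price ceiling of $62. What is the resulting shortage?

Shortage = 296

Equilibrium price would be P* = 99, so the ceiling at 62 binds.
At P = 62: D = 452 − 2(62) = 328, S = -340 + 6(62) = 32.
Shortage = 328 − 32 = 296.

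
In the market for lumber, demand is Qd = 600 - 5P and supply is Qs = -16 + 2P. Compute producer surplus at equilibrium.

Equilibrium: 600 - 5P = -16 + 2P gives P* = 88, Q* = 160.
Supply starts at P = 8 (where Qs = 0).
PS = ½(88 − 8)(160) = 6400.

Producer surplus = 6400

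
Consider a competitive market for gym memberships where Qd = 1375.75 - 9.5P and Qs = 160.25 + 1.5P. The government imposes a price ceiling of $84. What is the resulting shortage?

Shortage = 291.5

Equilibrium price would be P* = 110.5, so the ceiling at 84 binds.
At P = 84: Qd = 1375.75 − 9.5(84) = 577.75, Qs = 160.25 + 1.5(84) = 286.25.
Shortage = 577.75 − 286.25 = 291.5.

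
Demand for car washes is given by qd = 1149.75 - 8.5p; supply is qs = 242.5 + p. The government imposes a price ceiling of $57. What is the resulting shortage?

Equilibrium price would be p* = 95.5, so the ceiling at 57 binds.
At p = 57: qd = 1149.75 − 8.5(57) = 665.25, qs = 242.5 + 1(57) = 299.5.
Shortage = 665.25 − 299.5 = 365.75.

Shortage = 365.75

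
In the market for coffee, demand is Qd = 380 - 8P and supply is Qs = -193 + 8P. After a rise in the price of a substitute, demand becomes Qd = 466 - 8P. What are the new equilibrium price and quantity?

Original equilibrium: P* = 35.8125, Q* = 93.5.
New equilibrium: 466 - 8P = -193 + 8P, so 659 = 16P and P' = 41.1875; Q' = 466 − 8(41.1875) = 136.5.

P' = 41.1875, Q' = 136.5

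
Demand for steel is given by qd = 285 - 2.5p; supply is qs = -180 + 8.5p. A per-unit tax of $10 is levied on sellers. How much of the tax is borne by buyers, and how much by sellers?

Pre-tax equilibrium: p* = 465/11, q* = 3945/22.
Tax on sellers shifts supply to qs = -180 + 8.5(p − 10) = -265 + 8.5p.
285 - 2.5p = -265 + 8.5p gives buyer price pb = 50; sellers receive ps = 50 − 10 = 40.
New quantity: q = 285 − 2.5(50) = 160.
Buyer burden = 50 − 465/11 = 85/11; seller burden = 465/11 − 40 = 25/11.

Buyers bear 85/11, sellers bear 25/11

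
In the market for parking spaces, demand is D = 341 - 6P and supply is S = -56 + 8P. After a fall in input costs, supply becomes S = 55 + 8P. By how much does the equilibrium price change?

Original equilibrium: P* = 397/14, Q* = 1196/7.
New equilibrium: 341 - 6P = 55 + 8P, so 286 = 14P and P' = 143/7; Q' = 341 − 6(143/7) = 1529/7.
Change in price: 143/7 − 397/14 = -111/14.

ΔP = -111/14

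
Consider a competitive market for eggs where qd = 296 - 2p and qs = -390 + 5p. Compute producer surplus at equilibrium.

Producer surplus = 1000

Equilibrium: 296 - 2p = -390 + 5p gives p* = 98, q* = 100.
Supply starts at p = 78 (where qs = 0).
PS = ½(98 − 78)(100) = 1000.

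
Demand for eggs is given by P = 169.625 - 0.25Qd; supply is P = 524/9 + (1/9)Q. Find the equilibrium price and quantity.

P* = 92.5, Q* = 308.5

Set the two price expressions equal: 169.625 - 0.25Q = 524/9 + (1/9)Q.
8021/72 = (13/36)Q, so Q* = 308.5.
P* = 169.625 − (0.25)(308.5) = 92.5.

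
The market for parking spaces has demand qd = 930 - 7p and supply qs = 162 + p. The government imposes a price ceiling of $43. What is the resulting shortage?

Equilibrium price would be p* = 96, so the ceiling at 43 binds.
At p = 43: qd = 930 − 7(43) = 629, qs = 162 + 1(43) = 205.
Shortage = 629 − 205 = 424.

Shortage = 424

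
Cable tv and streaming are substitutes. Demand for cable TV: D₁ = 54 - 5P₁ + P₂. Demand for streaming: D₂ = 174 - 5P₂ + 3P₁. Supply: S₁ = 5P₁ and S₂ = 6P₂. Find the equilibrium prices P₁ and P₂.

Market 1: 54 - 5P₁ + P₂ = 5P₁ → 10P₁ - P₂ = 54.
Market 2: 11P₂ - 3P₁ = 174.
Eliminating P₂: 11×(1) + 1×(2) gives 107P₁ = 768, so P₁ = 768/107.
Back-substitute into (2): P₂ = (174 + 3×768/107) / 11 = 1902/107.

P₁ = 768/107, P₂ = 1902/107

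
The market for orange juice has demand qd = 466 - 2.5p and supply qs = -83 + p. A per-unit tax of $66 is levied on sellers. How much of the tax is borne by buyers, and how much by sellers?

Buyers bear 132/7, sellers bear 330/7

Pre-tax equilibrium: p* = 1098/7, q* = 517/7.
Tax on sellers shifts supply to qs = -83 + 1(p − 66) = -149 + p.
466 - 2.5p = -149 + p gives buyer price pb = 1230/7; sellers receive ps = 1230/7 − 66 = 768/7.
New quantity: q = 466 − 2.5(1230/7) = 187/7.
Buyer burden = 1230/7 − 1098/7 = 132/7; seller burden = 1098/7 − 768/7 = 330/7.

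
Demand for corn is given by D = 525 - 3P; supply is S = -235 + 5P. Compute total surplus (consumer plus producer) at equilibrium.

Total surplus = 15360

Equilibrium: 525 - 3P = -235 + 5P gives P* = 95, Q* = 240.
Demand choke price: P = 175; supply starts at P = 47.
CS = ½(175 − 95)(240) = 9600; PS = ½(95 − 47)(240) = 5760.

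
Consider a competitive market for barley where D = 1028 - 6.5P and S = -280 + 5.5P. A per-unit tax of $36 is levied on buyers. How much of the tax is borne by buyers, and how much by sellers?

Pre-tax equilibrium: P* = 109, Q* = 319.5.
Tax on buyers shifts demand to D = 1028 − 6.5(P + 36) = 794 - 6.5P.
794 - 6.5P = -280 + 5.5P gives seller price Ps = 89.5; buyers pay Pb = 89.5 + 36 = 125.5.
New quantity: Q = 1028 − 6.5(125.5) = 212.25.
Buyer burden = 125.5 − 109 = 16.5; seller burden = 109 − 89.5 = 19.5.

Buyers bear $16.5, sellers bear $19.5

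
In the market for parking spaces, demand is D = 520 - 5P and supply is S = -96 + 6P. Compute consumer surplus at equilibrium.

Consumer surplus = 5760

Equilibrium: 520 - 5P = -96 + 6P gives P* = 56, Q* = 240.
Demand choke price (D = 0): P = 104.
CS = ½(104 − 56)(240) = 5760.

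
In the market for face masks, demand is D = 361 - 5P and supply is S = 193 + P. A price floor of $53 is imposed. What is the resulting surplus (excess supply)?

Equilibrium price would be P* = 28, so the floor at 53 binds.
At P = 53: D = 96, S = 246.
Surplus = 246 − 96 = 150.

Surplus = 150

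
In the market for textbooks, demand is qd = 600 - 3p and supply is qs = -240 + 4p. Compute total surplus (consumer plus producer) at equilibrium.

Total surplus = 16800

Equilibrium: 600 - 3p = -240 + 4p gives p* = 120, q* = 240.
Demand choke price: p = 200; supply starts at p = 60.
CS = ½(200 − 120)(240) = 9600; PS = ½(120 − 60)(240) = 7200.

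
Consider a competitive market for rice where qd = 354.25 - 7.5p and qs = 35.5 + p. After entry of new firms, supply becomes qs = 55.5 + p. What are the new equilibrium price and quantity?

p' = 1195/34, q' = 1541/17

Original equilibrium: p* = 37.5, q* = 73.
New equilibrium: 354.25 - 7.5p = 55.5 + p, so 298.75 = 8.5p and p' = 1195/34; q' = 354.25 − 7.5(1195/34) = 1541/17.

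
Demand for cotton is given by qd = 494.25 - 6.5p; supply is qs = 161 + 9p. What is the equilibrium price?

Set qd = qs: 494.25 - 6.5p = 161 + 9p.
333.25 = 15.5p, so p* = 21.5.
q* = 494.25 − 6.5(21.5) = 354.5.

p* = 21.5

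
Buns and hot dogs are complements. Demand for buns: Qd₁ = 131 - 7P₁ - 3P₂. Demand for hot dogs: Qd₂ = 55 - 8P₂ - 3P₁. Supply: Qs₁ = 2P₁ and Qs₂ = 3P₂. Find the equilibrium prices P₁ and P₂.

Market 1: 131 - 7P₁ - 3P₂ = 2P₁ → 9P₁ + 3P₂ = 131.
Market 2: 11P₂ + 3P₁ = 55.
Eliminating P₂: 11×(1) − 3×(2) gives 90P₁ = 1276, so P₁ = 638/45.
Back-substitute into (2): P₂ = (55 − 3×638/45) / 11 = 17/15.

P₁ = 638/45, P₂ = 17/15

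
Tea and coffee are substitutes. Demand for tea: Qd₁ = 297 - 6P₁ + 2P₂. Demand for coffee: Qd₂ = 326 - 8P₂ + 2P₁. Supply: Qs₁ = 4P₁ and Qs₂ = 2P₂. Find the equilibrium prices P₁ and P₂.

Market 1: 297 - 6P₁ + 2P₂ = 4P₁ → 10P₁ - 2P₂ = 297.
Market 2: 10P₂ - 2P₁ = 326.
Eliminating P₂: 10×(1) + 2×(2) gives 96P₁ = 3622, so P₁ = 1811/48.
Back-substitute into (2): P₂ = (326 + 2×1811/48) / 10 = 1927/48.

P₁ = 1811/48, P₂ = 1927/48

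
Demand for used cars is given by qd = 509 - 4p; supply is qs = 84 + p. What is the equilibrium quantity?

q* = 169

Set qd = qs: 509 - 4p = 84 + p.
425 = 5p, so p* = 85.
q* = 509 − 4(85) = 169.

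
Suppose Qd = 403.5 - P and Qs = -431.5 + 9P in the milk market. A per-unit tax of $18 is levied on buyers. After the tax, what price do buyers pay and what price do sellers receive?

Buyers pay $99.7, sellers receive $81.7

Pre-tax equilibrium: P* = 83.5, Q* = 320.
Tax on buyers shifts demand to Qd = 403.5 − 1(P + 18) = 385.5 - P.
385.5 - P = -431.5 + 9P gives seller price Ps = 81.7; buyers pay Pb = 81.7 + 18 = 99.7.
New quantity: Q = 403.5 − 1(99.7) = 303.8.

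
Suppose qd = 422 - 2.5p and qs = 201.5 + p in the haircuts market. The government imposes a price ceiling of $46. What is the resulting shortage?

Shortage = 59.5

Equilibrium price would be p* = 63, so the ceiling at 46 binds.
At p = 46: qd = 422 − 2.5(46) = 307, qs = 201.5 + 1(46) = 247.5.
Shortage = 307 − 247.5 = 59.5.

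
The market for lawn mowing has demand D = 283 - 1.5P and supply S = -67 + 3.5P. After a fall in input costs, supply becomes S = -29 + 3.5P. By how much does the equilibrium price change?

ΔP = -7.6

Original equilibrium: P* = 70, Q* = 178.
New equilibrium: 283 - 1.5P = -29 + 3.5P, so 312 = 5P and P' = 62.4; Q' = 283 − 1.5(62.4) = 189.4.
Change in price: 62.4 − 70 = -7.6.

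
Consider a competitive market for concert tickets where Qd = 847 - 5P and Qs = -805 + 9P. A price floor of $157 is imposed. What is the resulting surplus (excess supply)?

Surplus = 546

Equilibrium price would be P* = 118, so the floor at 157 binds.
At P = 157: Qd = 62, Qs = 608.
Surplus = 608 − 62 = 546.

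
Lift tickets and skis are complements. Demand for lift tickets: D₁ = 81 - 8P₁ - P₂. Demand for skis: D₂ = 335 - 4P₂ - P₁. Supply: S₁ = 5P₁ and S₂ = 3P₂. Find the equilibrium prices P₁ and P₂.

P₁ = 116/45, P₂ = 2137/45

Market 1: 81 - 8P₁ - P₂ = 5P₁ → 13P₁ + P₂ = 81.
Market 2: 7P₂ + P₁ = 335.
Eliminating P₂: 7×(1) − 1×(2) gives 90P₁ = 232, so P₁ = 116/45.
Back-substitute into (2): P₂ = (335 − 1×116/45) / 7 = 2137/45.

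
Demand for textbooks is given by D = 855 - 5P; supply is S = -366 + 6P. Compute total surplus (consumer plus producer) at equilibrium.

Total surplus = 16500

Equilibrium: 855 - 5P = -366 + 6P gives P* = 111, Q* = 300.
Demand choke price: P = 171; supply starts at P = 61.
CS = ½(171 − 111)(300) = 9000; PS = ½(111 − 61)(300) = 7500.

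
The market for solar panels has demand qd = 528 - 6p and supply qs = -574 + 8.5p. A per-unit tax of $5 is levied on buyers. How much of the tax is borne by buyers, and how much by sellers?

Pre-tax equilibrium: p* = 76, q* = 72.
Tax on buyers shifts demand to qd = 528 − 6(p + 5) = 498 - 6p.
498 - 6p = -574 + 8.5p gives seller price ps = 2144/29; buyers pay pb = 2144/29 + 5 = 2289/29.
New quantity: q = 528 − 6(2289/29) = 1578/29.
Buyer burden = 2289/29 − 76 = 85/29; seller burden = 76 − 2144/29 = 60/29.

Buyers bear 85/29, sellers bear 60/29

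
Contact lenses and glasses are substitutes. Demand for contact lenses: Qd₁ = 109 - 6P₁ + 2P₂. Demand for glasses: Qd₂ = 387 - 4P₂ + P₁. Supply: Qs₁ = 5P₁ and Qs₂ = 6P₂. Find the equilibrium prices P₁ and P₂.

Market 1: 109 - 6P₁ + 2P₂ = 5P₁ → 11P₁ - 2P₂ = 109.
Market 2: 10P₂ - P₁ = 387.
Eliminating P₂: 10×(1) + 2×(2) gives 108P₁ = 1864, so P₁ = 466/27.
Back-substitute into (2): P₂ = (387 + 1×466/27) / 10 = 2183/54.

P₁ = 466/27, P₂ = 2183/54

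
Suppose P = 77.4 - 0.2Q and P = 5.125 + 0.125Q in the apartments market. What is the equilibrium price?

Set the two price expressions equal: 77.4 - 0.2Q = 5.125 + 0.125Q.
72.275 = 0.325Q, so Q* = 2891/13.
P* = 77.4 − (0.2)(2891/13) = 428/13.

P* = 428/13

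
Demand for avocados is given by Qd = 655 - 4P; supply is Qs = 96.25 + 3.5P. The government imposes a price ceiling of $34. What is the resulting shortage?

Shortage = 303.75

Equilibrium price would be P* = 74.5, so the ceiling at 34 binds.
At P = 34: Qd = 655 − 4(34) = 519, Qs = 96.25 + 3.5(34) = 215.25.
Shortage = 519 − 215.25 = 303.75.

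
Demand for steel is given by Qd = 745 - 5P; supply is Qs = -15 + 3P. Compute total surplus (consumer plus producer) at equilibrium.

Equilibrium: 745 - 5P = -15 + 3P gives P* = 95, Q* = 270.
Demand choke price: P = 149; supply starts at P = 5.
CS = ½(149 − 95)(270) = 7290; PS = ½(95 − 5)(270) = 12150.

Total surplus = 19440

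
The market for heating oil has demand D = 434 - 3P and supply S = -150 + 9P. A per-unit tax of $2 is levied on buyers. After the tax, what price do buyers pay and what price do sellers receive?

Pre-tax equilibrium: P* = 146/3, Q* = 288.
Tax on buyers shifts demand to D = 434 − 3(P + 2) = 428 - 3P.
428 - 3P = -150 + 9P gives seller price Ps = 289/6; buyers pay Pb = 289/6 + 2 = 301/6.
New quantity: Q = 434 − 3(301/6) = 283.5.

Buyers pay 301/6, sellers receive 289/6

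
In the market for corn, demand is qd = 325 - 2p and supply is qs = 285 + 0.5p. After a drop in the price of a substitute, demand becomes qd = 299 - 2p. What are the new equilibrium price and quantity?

Original equilibrium: p* = 16, q* = 293.
New equilibrium: 299 - 2p = 285 + 0.5p, so 14 = 2.5p and p' = 5.6; q' = 299 − 2(5.6) = 287.8.

p' = 5.6, q' = 287.8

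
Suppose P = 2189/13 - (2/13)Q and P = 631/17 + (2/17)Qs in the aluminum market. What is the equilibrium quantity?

Set the two price expressions equal: 2189/13 - (2/13)Q = 631/17 + (2/17)Q.
29010/221 = (60/221)Q, so Q* = 483.5.
P* = 2189/13 − (2/13)(483.5) = 94.

Q* = 483.5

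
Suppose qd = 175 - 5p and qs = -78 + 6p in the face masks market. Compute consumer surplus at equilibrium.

Equilibrium: 175 - 5p = -78 + 6p gives p* = 23, q* = 60.
Demand choke price (qd = 0): p = 35.
CS = ½(35 − 23)(60) = 360.

Consumer surplus = 360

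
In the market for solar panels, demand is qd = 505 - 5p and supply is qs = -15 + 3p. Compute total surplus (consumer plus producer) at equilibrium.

Total surplus = 8640

Equilibrium: 505 - 5p = -15 + 3p gives p* = 65, q* = 180.
Demand choke price: p = 101; supply starts at p = 5.
CS = ½(101 − 65)(180) = 3240; PS = ½(65 − 5)(180) = 5400.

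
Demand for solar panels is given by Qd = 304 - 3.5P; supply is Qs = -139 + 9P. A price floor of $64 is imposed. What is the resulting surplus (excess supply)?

Surplus = 357

Equilibrium price would be P* = 35.44, so the floor at 64 binds.
At P = 64: Qd = 80, Qs = 437.
Surplus = 437 − 80 = 357.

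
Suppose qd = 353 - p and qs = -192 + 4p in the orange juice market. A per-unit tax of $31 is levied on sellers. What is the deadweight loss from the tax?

Deadweight loss = 384.4

Pre-tax equilibrium: p* = 109, q* = 244.
Tax on sellers shifts supply to qs = -192 + 4(p − 31) = -316 + 4p.
353 - p = -316 + 4p gives buyer price pb = 133.8; sellers receive ps = 133.8 − 31 = 102.8.
New quantity: q = 353 − 1(133.8) = 219.2.
DWL = ½ × 31 × (244 − 219.2) = 384.4.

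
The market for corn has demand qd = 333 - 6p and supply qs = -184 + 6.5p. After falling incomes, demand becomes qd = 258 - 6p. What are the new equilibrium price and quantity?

p' = 35.36, q' = 45.84

Original equilibrium: p* = 41.36, q* = 84.84.
New equilibrium: 258 - 6p = -184 + 6.5p, so 442 = 12.5p and p' = 35.36; q' = 258 − 6(35.36) = 45.84.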